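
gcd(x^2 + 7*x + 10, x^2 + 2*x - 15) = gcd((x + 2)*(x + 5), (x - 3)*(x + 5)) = x + 5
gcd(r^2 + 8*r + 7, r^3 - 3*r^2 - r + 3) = r + 1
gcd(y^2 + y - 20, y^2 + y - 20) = y^2 + y - 20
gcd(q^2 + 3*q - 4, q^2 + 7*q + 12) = q + 4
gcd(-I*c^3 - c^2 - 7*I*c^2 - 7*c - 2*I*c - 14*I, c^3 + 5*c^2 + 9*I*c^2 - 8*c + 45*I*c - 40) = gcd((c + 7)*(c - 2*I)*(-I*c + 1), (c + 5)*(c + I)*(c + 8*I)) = c + I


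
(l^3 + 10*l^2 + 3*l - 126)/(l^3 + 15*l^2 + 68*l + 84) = (l - 3)/(l + 2)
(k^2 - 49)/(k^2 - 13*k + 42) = (k + 7)/(k - 6)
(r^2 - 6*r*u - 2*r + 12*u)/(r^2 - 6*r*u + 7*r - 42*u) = (r - 2)/(r + 7)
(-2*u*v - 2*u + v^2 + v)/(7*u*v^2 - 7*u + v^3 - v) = (-2*u + v)/(7*u*v - 7*u + v^2 - v)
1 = 1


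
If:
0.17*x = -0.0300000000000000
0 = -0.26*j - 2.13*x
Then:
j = 1.45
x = -0.18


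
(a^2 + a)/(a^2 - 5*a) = (a + 1)/(a - 5)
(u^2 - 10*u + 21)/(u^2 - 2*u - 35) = (u - 3)/(u + 5)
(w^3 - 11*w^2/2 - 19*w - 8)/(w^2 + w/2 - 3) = (2*w^2 - 15*w - 8)/(2*w - 3)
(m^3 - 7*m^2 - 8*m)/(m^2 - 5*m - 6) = m*(m - 8)/(m - 6)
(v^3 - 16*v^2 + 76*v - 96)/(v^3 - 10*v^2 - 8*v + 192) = (v - 2)/(v + 4)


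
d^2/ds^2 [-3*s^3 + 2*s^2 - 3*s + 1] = 4 - 18*s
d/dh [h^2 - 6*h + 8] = 2*h - 6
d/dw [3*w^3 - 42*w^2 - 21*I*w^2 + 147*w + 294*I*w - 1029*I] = 9*w^2 + 42*w*(-2 - I) + 147 + 294*I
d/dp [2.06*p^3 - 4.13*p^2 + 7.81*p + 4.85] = 6.18*p^2 - 8.26*p + 7.81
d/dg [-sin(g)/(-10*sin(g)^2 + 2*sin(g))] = -5*cos(g)/(2*(5*sin(g) - 1)^2)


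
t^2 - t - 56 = (t - 8)*(t + 7)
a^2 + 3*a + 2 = (a + 1)*(a + 2)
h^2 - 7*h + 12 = (h - 4)*(h - 3)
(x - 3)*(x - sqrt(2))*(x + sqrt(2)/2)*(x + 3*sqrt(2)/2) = x^4 - 3*x^3 + sqrt(2)*x^3 - 3*sqrt(2)*x^2 - 5*x^2/2 - 3*sqrt(2)*x/2 + 15*x/2 + 9*sqrt(2)/2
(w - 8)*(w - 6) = w^2 - 14*w + 48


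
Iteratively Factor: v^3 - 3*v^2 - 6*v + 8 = (v - 4)*(v^2 + v - 2) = (v - 4)*(v - 1)*(v + 2)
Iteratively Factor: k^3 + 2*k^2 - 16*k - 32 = (k + 2)*(k^2 - 16) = (k + 2)*(k + 4)*(k - 4)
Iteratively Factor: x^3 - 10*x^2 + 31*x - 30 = (x - 5)*(x^2 - 5*x + 6) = (x - 5)*(x - 3)*(x - 2)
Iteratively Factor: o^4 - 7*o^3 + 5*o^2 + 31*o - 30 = (o - 1)*(o^3 - 6*o^2 - o + 30) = (o - 3)*(o - 1)*(o^2 - 3*o - 10) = (o - 5)*(o - 3)*(o - 1)*(o + 2)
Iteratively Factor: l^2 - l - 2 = (l - 2)*(l + 1)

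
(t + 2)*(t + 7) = t^2 + 9*t + 14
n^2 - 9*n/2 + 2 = (n - 4)*(n - 1/2)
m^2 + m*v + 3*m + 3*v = (m + 3)*(m + v)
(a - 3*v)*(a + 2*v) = a^2 - a*v - 6*v^2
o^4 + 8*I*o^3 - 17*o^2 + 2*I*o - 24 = (o - I)*(o + 2*I)*(o + 3*I)*(o + 4*I)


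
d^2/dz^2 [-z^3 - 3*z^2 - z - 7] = -6*z - 6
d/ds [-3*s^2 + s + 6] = 1 - 6*s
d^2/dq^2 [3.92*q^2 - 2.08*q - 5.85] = 7.84000000000000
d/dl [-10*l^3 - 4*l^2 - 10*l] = -30*l^2 - 8*l - 10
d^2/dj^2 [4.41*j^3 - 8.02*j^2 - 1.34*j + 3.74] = 26.46*j - 16.04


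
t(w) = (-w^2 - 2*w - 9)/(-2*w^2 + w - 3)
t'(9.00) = -0.03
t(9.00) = 0.69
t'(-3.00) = 0.10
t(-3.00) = 0.50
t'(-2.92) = 0.11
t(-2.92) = 0.51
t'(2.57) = -0.51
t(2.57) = 1.52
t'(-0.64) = 1.62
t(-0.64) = 1.82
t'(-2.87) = 0.12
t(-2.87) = 0.51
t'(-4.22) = 0.03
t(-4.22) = 0.43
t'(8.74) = -0.03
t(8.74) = 0.70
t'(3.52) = -0.26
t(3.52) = 1.17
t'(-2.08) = 0.30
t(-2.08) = 0.67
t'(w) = (-2*w - 2)/(-2*w^2 + w - 3) + (4*w - 1)*(-w^2 - 2*w - 9)/(-2*w^2 + w - 3)^2 = 5*(-w^2 - 6*w + 3)/(4*w^4 - 4*w^3 + 13*w^2 - 6*w + 9)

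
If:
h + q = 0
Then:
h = -q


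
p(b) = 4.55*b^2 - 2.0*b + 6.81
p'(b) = 9.1*b - 2.0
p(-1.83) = 25.71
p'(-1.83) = -18.65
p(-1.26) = 16.55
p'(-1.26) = -13.47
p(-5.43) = 151.83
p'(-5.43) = -51.41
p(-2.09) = 30.86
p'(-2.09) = -21.02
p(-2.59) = 42.51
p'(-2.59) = -25.57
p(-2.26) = 34.57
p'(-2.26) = -22.57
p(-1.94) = 27.81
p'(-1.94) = -19.65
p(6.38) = 179.26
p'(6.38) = 56.06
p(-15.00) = 1060.56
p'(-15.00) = -138.50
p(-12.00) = 686.01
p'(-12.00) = -111.20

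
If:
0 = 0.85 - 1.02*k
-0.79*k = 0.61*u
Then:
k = 0.83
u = -1.08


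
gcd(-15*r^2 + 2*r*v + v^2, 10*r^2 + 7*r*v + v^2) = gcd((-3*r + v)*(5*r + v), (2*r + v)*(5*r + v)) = 5*r + v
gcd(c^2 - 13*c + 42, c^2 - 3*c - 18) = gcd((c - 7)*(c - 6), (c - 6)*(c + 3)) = c - 6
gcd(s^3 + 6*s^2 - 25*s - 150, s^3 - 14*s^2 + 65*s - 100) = s - 5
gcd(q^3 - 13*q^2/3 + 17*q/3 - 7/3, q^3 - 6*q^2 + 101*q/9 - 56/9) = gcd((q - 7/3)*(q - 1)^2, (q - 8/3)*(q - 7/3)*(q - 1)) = q^2 - 10*q/3 + 7/3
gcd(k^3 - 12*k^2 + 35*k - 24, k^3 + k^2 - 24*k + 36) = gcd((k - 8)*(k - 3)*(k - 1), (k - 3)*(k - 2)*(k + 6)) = k - 3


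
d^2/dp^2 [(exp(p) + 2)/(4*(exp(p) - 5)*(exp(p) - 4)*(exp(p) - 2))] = (4*exp(6*p) - 15*exp(5*p) - 273*exp(4*p) + 2058*exp(3*p) - 4428*exp(2*p) + 888*exp(p) + 4640)*exp(p)/(4*(exp(9*p) - 33*exp(8*p) + 477*exp(7*p) - 3959*exp(6*p) + 20766*exp(5*p) - 71292*exp(4*p) + 159992*exp(3*p) - 226080*exp(2*p) + 182400*exp(p) - 64000))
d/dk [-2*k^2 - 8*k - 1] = -4*k - 8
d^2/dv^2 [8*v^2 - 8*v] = 16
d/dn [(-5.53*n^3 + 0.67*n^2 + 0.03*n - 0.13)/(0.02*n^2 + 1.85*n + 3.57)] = (-0.1106*n^4 - 20.461*n^3 - 57.9874*n^2 + 4.789*n + 0.3476)/(0.0004*n^4 + 0.074*n^3 + 3.5653*n^2 + 13.209*n + 12.7449)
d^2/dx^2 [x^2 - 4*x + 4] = 2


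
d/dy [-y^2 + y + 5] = 1 - 2*y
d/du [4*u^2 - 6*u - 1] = 8*u - 6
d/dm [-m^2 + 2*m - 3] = 2 - 2*m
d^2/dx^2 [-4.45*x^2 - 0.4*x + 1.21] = -8.90000000000000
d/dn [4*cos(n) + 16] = -4*sin(n)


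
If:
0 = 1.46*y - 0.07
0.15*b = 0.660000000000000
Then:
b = 4.40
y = 0.05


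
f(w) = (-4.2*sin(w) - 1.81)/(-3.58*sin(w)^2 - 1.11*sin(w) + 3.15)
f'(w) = (7.16*sin(w)*cos(w) + 1.11*cos(w))*(-4.2*sin(w) - 1.81)/(-3.58*sin(w)^2 - 1.11*sin(w) + 3.15)^2 - 4.2*cos(w)/(-3.58*sin(w)^2 - 1.11*sin(w) + 3.15)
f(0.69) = -4.52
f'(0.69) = -23.14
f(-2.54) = 0.22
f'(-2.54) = 1.51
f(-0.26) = -0.23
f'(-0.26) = -1.22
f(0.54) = -2.43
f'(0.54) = -8.32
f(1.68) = 4.01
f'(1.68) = 2.11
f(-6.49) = -0.29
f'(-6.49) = -1.24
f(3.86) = 0.41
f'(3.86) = 1.83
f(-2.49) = 0.29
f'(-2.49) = 1.63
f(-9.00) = -0.03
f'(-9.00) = 1.26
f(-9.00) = -0.03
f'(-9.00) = 1.26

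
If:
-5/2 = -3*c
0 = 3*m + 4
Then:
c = 5/6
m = -4/3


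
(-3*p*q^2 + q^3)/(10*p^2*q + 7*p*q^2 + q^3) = q*(-3*p + q)/(10*p^2 + 7*p*q + q^2)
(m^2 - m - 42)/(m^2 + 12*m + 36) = (m - 7)/(m + 6)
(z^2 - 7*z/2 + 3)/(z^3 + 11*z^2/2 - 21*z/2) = (z - 2)/(z*(z + 7))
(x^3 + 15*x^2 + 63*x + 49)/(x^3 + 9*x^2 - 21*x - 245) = (x + 1)/(x - 5)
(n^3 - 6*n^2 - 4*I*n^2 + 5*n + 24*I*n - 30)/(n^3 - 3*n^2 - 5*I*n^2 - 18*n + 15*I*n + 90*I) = (n + I)/(n + 3)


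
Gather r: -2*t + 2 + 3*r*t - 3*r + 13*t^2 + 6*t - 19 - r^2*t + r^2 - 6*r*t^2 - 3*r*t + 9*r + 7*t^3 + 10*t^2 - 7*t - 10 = r^2*(1 - t) + r*(6 - 6*t^2) + 7*t^3 + 23*t^2 - 3*t - 27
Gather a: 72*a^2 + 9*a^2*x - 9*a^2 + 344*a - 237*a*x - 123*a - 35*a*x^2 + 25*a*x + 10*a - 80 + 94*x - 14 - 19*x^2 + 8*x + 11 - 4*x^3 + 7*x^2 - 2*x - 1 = a^2*(9*x + 63) + a*(-35*x^2 - 212*x + 231) - 4*x^3 - 12*x^2 + 100*x - 84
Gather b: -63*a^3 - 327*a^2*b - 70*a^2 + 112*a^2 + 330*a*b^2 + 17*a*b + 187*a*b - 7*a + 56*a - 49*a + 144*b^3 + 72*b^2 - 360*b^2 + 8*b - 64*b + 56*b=-63*a^3 + 42*a^2 + 144*b^3 + b^2*(330*a - 288) + b*(-327*a^2 + 204*a)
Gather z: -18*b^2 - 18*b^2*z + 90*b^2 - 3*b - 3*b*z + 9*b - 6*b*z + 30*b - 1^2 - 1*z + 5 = 72*b^2 + 36*b + z*(-18*b^2 - 9*b - 1) + 4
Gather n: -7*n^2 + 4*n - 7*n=-7*n^2 - 3*n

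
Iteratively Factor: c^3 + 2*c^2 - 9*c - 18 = (c + 2)*(c^2 - 9) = (c + 2)*(c + 3)*(c - 3)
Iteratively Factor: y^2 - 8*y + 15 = (y - 5)*(y - 3)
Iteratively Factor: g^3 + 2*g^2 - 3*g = (g)*(g^2 + 2*g - 3) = g*(g + 3)*(g - 1)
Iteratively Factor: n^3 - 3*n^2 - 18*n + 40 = (n - 2)*(n^2 - n - 20) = (n - 2)*(n + 4)*(n - 5)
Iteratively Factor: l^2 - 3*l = (l - 3)*(l)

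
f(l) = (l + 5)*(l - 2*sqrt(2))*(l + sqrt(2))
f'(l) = (l + 5)*(l - 2*sqrt(2)) + (l + 5)*(l + sqrt(2)) + (l - 2*sqrt(2))*(l + sqrt(2)) = 3*l^2 - 2*sqrt(2)*l + 10*l - 5*sqrt(2) - 4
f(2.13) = -17.65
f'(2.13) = 17.82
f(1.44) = -25.52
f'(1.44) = 5.48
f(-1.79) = 5.57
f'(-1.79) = -14.30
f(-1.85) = 6.42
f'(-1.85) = -14.07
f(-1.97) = 8.08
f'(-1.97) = -13.56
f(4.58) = 100.58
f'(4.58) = 84.70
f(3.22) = 14.92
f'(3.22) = 43.13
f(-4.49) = 11.48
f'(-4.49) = 17.21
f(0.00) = -20.00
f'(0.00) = -11.07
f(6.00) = 258.66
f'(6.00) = 139.96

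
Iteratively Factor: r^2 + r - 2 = (r + 2)*(r - 1)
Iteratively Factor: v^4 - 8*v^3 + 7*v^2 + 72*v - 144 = (v - 3)*(v^3 - 5*v^2 - 8*v + 48) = (v - 4)*(v - 3)*(v^2 - v - 12) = (v - 4)^2*(v - 3)*(v + 3)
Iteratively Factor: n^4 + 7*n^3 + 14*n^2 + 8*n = (n + 1)*(n^3 + 6*n^2 + 8*n) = n*(n + 1)*(n^2 + 6*n + 8) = n*(n + 1)*(n + 4)*(n + 2)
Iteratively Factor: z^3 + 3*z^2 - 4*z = (z + 4)*(z^2 - z) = z*(z + 4)*(z - 1)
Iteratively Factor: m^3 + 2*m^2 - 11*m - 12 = (m + 1)*(m^2 + m - 12) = (m + 1)*(m + 4)*(m - 3)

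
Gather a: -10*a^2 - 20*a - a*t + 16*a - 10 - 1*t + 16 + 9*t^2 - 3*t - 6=-10*a^2 + a*(-t - 4) + 9*t^2 - 4*t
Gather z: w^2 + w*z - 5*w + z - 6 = w^2 - 5*w + z*(w + 1) - 6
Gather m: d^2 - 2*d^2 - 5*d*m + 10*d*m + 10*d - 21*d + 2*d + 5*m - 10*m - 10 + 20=-d^2 - 9*d + m*(5*d - 5) + 10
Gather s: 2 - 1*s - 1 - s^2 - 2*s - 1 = -s^2 - 3*s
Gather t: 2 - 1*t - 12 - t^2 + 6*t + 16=-t^2 + 5*t + 6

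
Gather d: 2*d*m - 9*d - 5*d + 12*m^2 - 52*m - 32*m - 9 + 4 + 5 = d*(2*m - 14) + 12*m^2 - 84*m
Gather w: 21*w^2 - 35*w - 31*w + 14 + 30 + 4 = 21*w^2 - 66*w + 48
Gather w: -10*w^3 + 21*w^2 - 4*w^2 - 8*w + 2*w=-10*w^3 + 17*w^2 - 6*w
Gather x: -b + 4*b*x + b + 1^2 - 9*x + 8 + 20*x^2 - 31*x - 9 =20*x^2 + x*(4*b - 40)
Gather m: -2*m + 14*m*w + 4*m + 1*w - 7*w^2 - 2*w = m*(14*w + 2) - 7*w^2 - w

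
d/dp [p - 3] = 1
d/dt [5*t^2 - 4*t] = 10*t - 4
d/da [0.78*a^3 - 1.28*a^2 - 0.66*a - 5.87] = 2.34*a^2 - 2.56*a - 0.66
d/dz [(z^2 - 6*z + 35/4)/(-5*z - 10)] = (-4*z^2 - 16*z + 83)/(20*(z^2 + 4*z + 4))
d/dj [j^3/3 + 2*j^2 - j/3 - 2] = j^2 + 4*j - 1/3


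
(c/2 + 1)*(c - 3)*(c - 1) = c^3/2 - c^2 - 5*c/2 + 3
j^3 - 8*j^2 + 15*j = j*(j - 5)*(j - 3)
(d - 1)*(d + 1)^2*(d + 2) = d^4 + 3*d^3 + d^2 - 3*d - 2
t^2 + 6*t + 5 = (t + 1)*(t + 5)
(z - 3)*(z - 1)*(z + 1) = z^3 - 3*z^2 - z + 3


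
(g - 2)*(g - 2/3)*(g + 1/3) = g^3 - 7*g^2/3 + 4*g/9 + 4/9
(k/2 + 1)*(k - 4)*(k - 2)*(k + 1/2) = k^4/2 - 7*k^3/4 - 3*k^2 + 7*k + 4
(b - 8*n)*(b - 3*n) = b^2 - 11*b*n + 24*n^2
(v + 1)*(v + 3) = v^2 + 4*v + 3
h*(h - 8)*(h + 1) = h^3 - 7*h^2 - 8*h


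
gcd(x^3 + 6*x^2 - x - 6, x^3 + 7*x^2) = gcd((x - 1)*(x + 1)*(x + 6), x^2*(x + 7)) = 1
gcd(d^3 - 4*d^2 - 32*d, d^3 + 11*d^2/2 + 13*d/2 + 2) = d + 4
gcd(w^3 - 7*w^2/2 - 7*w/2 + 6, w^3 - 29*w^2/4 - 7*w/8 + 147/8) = w + 3/2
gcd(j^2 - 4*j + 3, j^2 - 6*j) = 1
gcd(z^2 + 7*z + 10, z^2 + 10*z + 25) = z + 5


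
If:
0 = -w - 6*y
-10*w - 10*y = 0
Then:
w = 0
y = 0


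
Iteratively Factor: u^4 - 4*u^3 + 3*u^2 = (u - 3)*(u^3 - u^2) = (u - 3)*(u - 1)*(u^2) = u*(u - 3)*(u - 1)*(u)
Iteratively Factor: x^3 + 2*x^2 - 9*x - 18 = (x + 3)*(x^2 - x - 6) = (x - 3)*(x + 3)*(x + 2)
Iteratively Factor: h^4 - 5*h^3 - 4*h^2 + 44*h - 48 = (h - 4)*(h^3 - h^2 - 8*h + 12) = (h - 4)*(h - 2)*(h^2 + h - 6) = (h - 4)*(h - 2)*(h + 3)*(h - 2)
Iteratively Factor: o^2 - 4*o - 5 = (o - 5)*(o + 1)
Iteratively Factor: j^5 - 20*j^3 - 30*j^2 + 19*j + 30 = (j + 3)*(j^4 - 3*j^3 - 11*j^2 + 3*j + 10) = (j - 5)*(j + 3)*(j^3 + 2*j^2 - j - 2) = (j - 5)*(j - 1)*(j + 3)*(j^2 + 3*j + 2) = (j - 5)*(j - 1)*(j + 2)*(j + 3)*(j + 1)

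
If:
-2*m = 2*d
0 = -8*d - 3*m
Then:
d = 0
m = 0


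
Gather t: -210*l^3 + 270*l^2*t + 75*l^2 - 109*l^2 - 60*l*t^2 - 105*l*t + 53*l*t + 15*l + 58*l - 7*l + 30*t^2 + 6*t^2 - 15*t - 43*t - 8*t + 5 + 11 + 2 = -210*l^3 - 34*l^2 + 66*l + t^2*(36 - 60*l) + t*(270*l^2 - 52*l - 66) + 18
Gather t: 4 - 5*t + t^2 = t^2 - 5*t + 4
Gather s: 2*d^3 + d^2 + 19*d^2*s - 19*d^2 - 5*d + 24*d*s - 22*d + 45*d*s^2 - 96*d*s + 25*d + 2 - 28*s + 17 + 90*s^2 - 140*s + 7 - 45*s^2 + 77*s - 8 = 2*d^3 - 18*d^2 - 2*d + s^2*(45*d + 45) + s*(19*d^2 - 72*d - 91) + 18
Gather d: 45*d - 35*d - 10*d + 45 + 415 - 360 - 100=0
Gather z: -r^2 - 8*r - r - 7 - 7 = -r^2 - 9*r - 14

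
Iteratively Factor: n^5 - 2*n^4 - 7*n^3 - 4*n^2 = (n + 1)*(n^4 - 3*n^3 - 4*n^2) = (n - 4)*(n + 1)*(n^3 + n^2) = n*(n - 4)*(n + 1)*(n^2 + n) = n*(n - 4)*(n + 1)^2*(n)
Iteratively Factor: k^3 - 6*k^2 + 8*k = (k - 4)*(k^2 - 2*k) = k*(k - 4)*(k - 2)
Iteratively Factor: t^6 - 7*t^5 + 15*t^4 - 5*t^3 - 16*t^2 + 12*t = (t - 2)*(t^5 - 5*t^4 + 5*t^3 + 5*t^2 - 6*t) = t*(t - 2)*(t^4 - 5*t^3 + 5*t^2 + 5*t - 6) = t*(t - 2)^2*(t^3 - 3*t^2 - t + 3) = t*(t - 2)^2*(t + 1)*(t^2 - 4*t + 3) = t*(t - 2)^2*(t - 1)*(t + 1)*(t - 3)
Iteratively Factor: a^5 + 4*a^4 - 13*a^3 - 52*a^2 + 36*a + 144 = (a + 2)*(a^4 + 2*a^3 - 17*a^2 - 18*a + 72) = (a - 3)*(a + 2)*(a^3 + 5*a^2 - 2*a - 24) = (a - 3)*(a - 2)*(a + 2)*(a^2 + 7*a + 12) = (a - 3)*(a - 2)*(a + 2)*(a + 4)*(a + 3)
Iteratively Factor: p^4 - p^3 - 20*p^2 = (p + 4)*(p^3 - 5*p^2) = (p - 5)*(p + 4)*(p^2) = p*(p - 5)*(p + 4)*(p)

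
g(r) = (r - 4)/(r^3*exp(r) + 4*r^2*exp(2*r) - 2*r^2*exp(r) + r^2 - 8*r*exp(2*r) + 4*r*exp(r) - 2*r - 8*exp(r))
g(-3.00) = -0.59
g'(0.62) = -0.28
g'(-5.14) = -0.07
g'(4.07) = 0.00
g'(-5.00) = -0.07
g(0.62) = 0.14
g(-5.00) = -0.27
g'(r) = (r - 4)*(-r^3*exp(r) - 8*r^2*exp(2*r) - r^2*exp(r) + 8*r*exp(2*r) - 2*r + 8*exp(2*r) + 4*exp(r) + 2)/(r^3*exp(r) + 4*r^2*exp(2*r) - 2*r^2*exp(r) + r^2 - 8*r*exp(2*r) + 4*r*exp(r) - 2*r - 8*exp(r))^2 + 1/(r^3*exp(r) + 4*r^2*exp(2*r) - 2*r^2*exp(r) + r^2 - 8*r*exp(2*r) + 4*r*exp(r) - 2*r - 8*exp(r)) = (r^3*exp(r) + 4*r^2*exp(2*r) - 2*r^2*exp(r) + r^2 - 8*r*exp(2*r) + 4*r*exp(r) - 2*r - (r - 4)*(r^3*exp(r) + 8*r^2*exp(2*r) + r^2*exp(r) - 8*r*exp(2*r) + 2*r - 8*exp(2*r) - 4*exp(r) - 2) - 8*exp(r))/(r^3*exp(r) + 4*r^2*exp(2*r) - 2*r^2*exp(r) + r^2 - 8*r*exp(2*r) + 4*r*exp(r) - 2*r - 8*exp(r))^2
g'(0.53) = -0.35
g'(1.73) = 0.03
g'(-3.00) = -0.35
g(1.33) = 0.04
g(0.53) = 0.17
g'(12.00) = 0.00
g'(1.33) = -0.05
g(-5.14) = -0.26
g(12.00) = 0.00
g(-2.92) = -0.62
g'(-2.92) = -0.39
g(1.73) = 0.03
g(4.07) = 0.00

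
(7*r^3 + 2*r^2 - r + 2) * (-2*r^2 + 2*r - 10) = -14*r^5 + 10*r^4 - 64*r^3 - 26*r^2 + 14*r - 20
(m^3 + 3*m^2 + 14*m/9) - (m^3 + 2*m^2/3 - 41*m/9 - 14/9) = 7*m^2/3 + 55*m/9 + 14/9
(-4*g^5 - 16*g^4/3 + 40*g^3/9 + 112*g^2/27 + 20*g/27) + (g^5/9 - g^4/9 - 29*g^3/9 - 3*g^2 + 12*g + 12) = -35*g^5/9 - 49*g^4/9 + 11*g^3/9 + 31*g^2/27 + 344*g/27 + 12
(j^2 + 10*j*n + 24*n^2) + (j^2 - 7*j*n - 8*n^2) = 2*j^2 + 3*j*n + 16*n^2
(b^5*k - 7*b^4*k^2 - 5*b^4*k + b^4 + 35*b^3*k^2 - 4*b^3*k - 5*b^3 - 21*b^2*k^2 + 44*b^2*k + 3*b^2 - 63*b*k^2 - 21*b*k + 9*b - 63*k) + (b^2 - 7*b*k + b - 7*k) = b^5*k - 7*b^4*k^2 - 5*b^4*k + b^4 + 35*b^3*k^2 - 4*b^3*k - 5*b^3 - 21*b^2*k^2 + 44*b^2*k + 4*b^2 - 63*b*k^2 - 28*b*k + 10*b - 70*k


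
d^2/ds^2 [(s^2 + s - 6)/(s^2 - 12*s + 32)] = 2*(13*s^3 - 114*s^2 + 120*s + 736)/(s^6 - 36*s^5 + 528*s^4 - 4032*s^3 + 16896*s^2 - 36864*s + 32768)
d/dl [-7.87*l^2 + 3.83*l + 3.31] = 3.83 - 15.74*l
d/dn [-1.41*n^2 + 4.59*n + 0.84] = 4.59 - 2.82*n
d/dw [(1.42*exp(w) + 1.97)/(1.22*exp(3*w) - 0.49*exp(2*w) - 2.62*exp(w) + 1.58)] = (-3.4648*exp(3*w) - 6.5144*exp(2*w) + 1.9306*exp(w) + 7.405)*exp(w)/(1.4884*exp(6*w) - 1.1956*exp(5*w) - 6.1527*exp(4*w) + 6.4228*exp(3*w) + 5.316*exp(2*w) - 8.2792*exp(w) + 2.4964)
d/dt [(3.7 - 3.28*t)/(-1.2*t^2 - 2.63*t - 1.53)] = (-3.936*t^2 + 8.88*t + 14.7494)/(1.44*t^4 + 6.312*t^3 + 10.5889*t^2 + 8.0478*t + 2.3409)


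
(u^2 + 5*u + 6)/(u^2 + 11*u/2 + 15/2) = 2*(u + 2)/(2*u + 5)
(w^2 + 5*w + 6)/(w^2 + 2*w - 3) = (w + 2)/(w - 1)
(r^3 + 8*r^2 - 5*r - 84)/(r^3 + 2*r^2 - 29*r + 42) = (r + 4)/(r - 2)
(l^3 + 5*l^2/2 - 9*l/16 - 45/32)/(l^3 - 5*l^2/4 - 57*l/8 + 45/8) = (l + 3/4)/(l - 3)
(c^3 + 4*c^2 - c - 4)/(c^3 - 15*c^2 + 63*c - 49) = (c^2 + 5*c + 4)/(c^2 - 14*c + 49)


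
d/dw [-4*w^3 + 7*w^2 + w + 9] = -12*w^2 + 14*w + 1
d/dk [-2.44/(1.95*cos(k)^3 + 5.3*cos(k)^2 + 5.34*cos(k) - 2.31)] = (14.274*sin(k)^2 - 25.864*cos(k) - 27.3036)*sin(k)/(1.95*cos(k)^3 + 5.3*cos(k)^2 + 5.34*cos(k) - 2.31)^2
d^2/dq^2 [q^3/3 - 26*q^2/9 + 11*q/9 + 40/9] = 2*q - 52/9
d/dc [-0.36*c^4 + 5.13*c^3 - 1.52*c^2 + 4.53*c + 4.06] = -1.44*c^3 + 15.39*c^2 - 3.04*c + 4.53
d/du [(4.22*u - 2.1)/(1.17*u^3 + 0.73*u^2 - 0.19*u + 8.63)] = (-9.8748*u^3 + 4.2904*u^2 + 3.066*u + 36.0196)/(1.3689*u^6 + 1.7082*u^5 + 0.0882999999999999*u^4 + 19.9168*u^3 + 12.6359*u^2 - 3.2794*u + 74.4769)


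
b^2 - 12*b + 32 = (b - 8)*(b - 4)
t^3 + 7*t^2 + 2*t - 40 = (t - 2)*(t + 4)*(t + 5)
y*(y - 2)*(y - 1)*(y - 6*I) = y^4 - 3*y^3 - 6*I*y^3 + 2*y^2 + 18*I*y^2 - 12*I*y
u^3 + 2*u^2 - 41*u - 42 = (u - 6)*(u + 1)*(u + 7)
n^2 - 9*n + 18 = (n - 6)*(n - 3)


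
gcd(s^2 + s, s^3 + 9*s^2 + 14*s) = s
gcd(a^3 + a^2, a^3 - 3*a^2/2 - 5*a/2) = a^2 + a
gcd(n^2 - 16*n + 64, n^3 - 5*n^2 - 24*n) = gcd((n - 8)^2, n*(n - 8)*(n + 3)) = n - 8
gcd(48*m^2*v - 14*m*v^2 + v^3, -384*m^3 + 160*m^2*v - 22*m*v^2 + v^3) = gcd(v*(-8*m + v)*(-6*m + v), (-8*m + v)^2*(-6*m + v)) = 48*m^2 - 14*m*v + v^2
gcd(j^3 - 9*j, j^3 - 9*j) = j^3 - 9*j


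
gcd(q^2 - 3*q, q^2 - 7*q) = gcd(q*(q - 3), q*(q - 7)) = q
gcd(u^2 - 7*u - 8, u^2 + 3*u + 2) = u + 1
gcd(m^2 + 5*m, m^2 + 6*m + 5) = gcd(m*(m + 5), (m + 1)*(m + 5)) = m + 5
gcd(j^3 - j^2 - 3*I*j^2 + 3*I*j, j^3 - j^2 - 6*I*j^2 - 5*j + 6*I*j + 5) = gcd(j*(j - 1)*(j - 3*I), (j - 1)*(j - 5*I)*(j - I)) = j - 1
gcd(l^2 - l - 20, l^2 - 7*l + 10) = l - 5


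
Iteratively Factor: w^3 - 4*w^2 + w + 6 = (w - 2)*(w^2 - 2*w - 3) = (w - 3)*(w - 2)*(w + 1)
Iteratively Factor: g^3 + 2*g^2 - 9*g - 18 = (g + 3)*(g^2 - g - 6) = (g + 2)*(g + 3)*(g - 3)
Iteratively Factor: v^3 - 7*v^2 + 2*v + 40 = (v - 5)*(v^2 - 2*v - 8) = (v - 5)*(v - 4)*(v + 2)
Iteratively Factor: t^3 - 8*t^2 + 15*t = (t)*(t^2 - 8*t + 15) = t*(t - 5)*(t - 3)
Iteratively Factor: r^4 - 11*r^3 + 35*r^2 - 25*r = (r)*(r^3 - 11*r^2 + 35*r - 25) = r*(r - 5)*(r^2 - 6*r + 5) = r*(r - 5)^2*(r - 1)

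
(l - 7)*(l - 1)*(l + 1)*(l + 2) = l^4 - 5*l^3 - 15*l^2 + 5*l + 14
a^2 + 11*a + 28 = (a + 4)*(a + 7)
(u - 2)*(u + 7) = u^2 + 5*u - 14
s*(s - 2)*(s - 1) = s^3 - 3*s^2 + 2*s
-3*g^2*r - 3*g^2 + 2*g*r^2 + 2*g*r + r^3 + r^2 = (-g + r)*(3*g + r)*(r + 1)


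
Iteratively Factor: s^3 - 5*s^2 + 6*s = (s - 2)*(s^2 - 3*s) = (s - 3)*(s - 2)*(s)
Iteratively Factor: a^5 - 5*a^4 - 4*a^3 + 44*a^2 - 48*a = (a)*(a^4 - 5*a^3 - 4*a^2 + 44*a - 48) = a*(a - 2)*(a^3 - 3*a^2 - 10*a + 24) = a*(a - 2)*(a + 3)*(a^2 - 6*a + 8) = a*(a - 2)^2*(a + 3)*(a - 4)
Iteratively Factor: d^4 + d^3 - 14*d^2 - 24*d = (d - 4)*(d^3 + 5*d^2 + 6*d) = d*(d - 4)*(d^2 + 5*d + 6) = d*(d - 4)*(d + 2)*(d + 3)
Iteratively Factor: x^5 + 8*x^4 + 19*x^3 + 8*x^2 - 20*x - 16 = (x + 1)*(x^4 + 7*x^3 + 12*x^2 - 4*x - 16) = (x - 1)*(x + 1)*(x^3 + 8*x^2 + 20*x + 16) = (x - 1)*(x + 1)*(x + 2)*(x^2 + 6*x + 8) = (x - 1)*(x + 1)*(x + 2)*(x + 4)*(x + 2)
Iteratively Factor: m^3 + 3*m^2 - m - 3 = (m + 3)*(m^2 - 1) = (m + 1)*(m + 3)*(m - 1)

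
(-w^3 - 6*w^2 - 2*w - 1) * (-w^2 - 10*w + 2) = w^5 + 16*w^4 + 60*w^3 + 9*w^2 + 6*w - 2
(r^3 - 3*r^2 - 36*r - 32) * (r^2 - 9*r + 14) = r^5 - 12*r^4 + 5*r^3 + 250*r^2 - 216*r - 448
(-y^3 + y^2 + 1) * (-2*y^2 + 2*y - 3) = 2*y^5 - 4*y^4 + 5*y^3 - 5*y^2 + 2*y - 3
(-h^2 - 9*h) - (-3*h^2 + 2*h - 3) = 2*h^2 - 11*h + 3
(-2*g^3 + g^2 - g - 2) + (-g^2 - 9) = -2*g^3 - g - 11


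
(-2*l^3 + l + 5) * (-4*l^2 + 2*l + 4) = 8*l^5 - 4*l^4 - 12*l^3 - 18*l^2 + 14*l + 20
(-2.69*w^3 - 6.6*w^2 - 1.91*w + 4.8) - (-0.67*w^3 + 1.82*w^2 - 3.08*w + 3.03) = -2.02*w^3 - 8.42*w^2 + 1.17*w + 1.77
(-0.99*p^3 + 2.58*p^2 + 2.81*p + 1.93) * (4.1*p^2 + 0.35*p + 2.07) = -4.059*p^5 + 10.2315*p^4 + 10.3747*p^3 + 14.2371*p^2 + 6.4922*p + 3.9951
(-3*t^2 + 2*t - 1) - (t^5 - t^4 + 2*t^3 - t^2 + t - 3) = -t^5 + t^4 - 2*t^3 - 2*t^2 + t + 2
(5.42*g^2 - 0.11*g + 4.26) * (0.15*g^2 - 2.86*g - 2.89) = 0.813*g^4 - 15.5177*g^3 - 14.7102*g^2 - 11.8657*g - 12.3114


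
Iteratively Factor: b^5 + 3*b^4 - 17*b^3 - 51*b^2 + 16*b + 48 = (b - 4)*(b^4 + 7*b^3 + 11*b^2 - 7*b - 12) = (b - 4)*(b + 1)*(b^3 + 6*b^2 + 5*b - 12) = (b - 4)*(b + 1)*(b + 3)*(b^2 + 3*b - 4) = (b - 4)*(b - 1)*(b + 1)*(b + 3)*(b + 4)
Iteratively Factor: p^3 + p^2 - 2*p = (p - 1)*(p^2 + 2*p) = p*(p - 1)*(p + 2)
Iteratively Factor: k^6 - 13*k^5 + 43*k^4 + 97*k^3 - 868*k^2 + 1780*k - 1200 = (k - 5)*(k^5 - 8*k^4 + 3*k^3 + 112*k^2 - 308*k + 240) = (k - 5)*(k - 2)*(k^4 - 6*k^3 - 9*k^2 + 94*k - 120) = (k - 5)*(k - 3)*(k - 2)*(k^3 - 3*k^2 - 18*k + 40) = (k - 5)^2*(k - 3)*(k - 2)*(k^2 + 2*k - 8) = (k - 5)^2*(k - 3)*(k - 2)^2*(k + 4)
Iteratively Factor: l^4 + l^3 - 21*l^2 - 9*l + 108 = (l + 4)*(l^3 - 3*l^2 - 9*l + 27) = (l - 3)*(l + 4)*(l^2 - 9) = (l - 3)^2*(l + 4)*(l + 3)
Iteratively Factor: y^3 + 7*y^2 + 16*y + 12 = (y + 3)*(y^2 + 4*y + 4) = (y + 2)*(y + 3)*(y + 2)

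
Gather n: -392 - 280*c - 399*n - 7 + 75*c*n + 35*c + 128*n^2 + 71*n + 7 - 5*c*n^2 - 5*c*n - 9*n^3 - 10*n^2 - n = -245*c - 9*n^3 + n^2*(118 - 5*c) + n*(70*c - 329) - 392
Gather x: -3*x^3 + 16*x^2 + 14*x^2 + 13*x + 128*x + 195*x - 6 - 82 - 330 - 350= -3*x^3 + 30*x^2 + 336*x - 768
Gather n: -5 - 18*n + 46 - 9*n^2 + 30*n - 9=-9*n^2 + 12*n + 32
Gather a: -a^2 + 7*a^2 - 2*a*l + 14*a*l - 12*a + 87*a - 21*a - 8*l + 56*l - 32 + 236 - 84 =6*a^2 + a*(12*l + 54) + 48*l + 120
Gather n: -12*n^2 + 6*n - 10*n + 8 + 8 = -12*n^2 - 4*n + 16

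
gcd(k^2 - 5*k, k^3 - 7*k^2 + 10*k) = k^2 - 5*k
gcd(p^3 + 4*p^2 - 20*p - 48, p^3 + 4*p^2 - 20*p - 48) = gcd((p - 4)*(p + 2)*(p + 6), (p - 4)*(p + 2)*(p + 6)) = p^3 + 4*p^2 - 20*p - 48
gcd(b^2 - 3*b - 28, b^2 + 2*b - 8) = b + 4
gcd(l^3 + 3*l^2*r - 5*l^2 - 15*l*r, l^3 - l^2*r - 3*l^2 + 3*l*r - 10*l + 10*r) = l - 5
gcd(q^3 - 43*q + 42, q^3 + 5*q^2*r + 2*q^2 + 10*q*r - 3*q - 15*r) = q - 1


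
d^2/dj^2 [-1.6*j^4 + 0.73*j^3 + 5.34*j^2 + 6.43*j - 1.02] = -19.2*j^2 + 4.38*j + 10.68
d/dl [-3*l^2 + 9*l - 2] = 9 - 6*l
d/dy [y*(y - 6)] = 2*y - 6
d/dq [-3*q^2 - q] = -6*q - 1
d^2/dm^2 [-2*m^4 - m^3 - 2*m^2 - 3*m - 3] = -24*m^2 - 6*m - 4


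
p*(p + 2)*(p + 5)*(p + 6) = p^4 + 13*p^3 + 52*p^2 + 60*p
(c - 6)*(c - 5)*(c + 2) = c^3 - 9*c^2 + 8*c + 60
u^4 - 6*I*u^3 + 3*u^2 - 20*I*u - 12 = (u - 6*I)*(u - I)^2*(u + 2*I)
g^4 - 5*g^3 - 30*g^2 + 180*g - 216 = (g - 6)*(g - 3)*(g - 2)*(g + 6)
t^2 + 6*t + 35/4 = (t + 5/2)*(t + 7/2)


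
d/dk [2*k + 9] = 2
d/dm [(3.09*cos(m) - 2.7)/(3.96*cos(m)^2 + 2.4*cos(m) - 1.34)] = (12.2364*cos(m)^2 - 21.384*cos(m) - 2.3394)*sin(m)/(15.6816*cos(m)^4 + 19.008*cos(m)^3 - 4.8528*cos(m)^2 - 6.432*cos(m) + 1.7956)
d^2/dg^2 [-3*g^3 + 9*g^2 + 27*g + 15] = 18 - 18*g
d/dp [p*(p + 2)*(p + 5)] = 3*p^2 + 14*p + 10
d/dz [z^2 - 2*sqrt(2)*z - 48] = 2*z - 2*sqrt(2)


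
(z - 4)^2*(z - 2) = z^3 - 10*z^2 + 32*z - 32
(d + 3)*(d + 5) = d^2 + 8*d + 15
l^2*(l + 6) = l^3 + 6*l^2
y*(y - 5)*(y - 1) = y^3 - 6*y^2 + 5*y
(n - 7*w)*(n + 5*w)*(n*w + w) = n^3*w - 2*n^2*w^2 + n^2*w - 35*n*w^3 - 2*n*w^2 - 35*w^3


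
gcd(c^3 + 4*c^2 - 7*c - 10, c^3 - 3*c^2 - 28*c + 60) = c^2 + 3*c - 10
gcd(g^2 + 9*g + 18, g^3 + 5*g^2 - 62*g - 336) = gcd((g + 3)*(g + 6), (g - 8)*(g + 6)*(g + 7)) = g + 6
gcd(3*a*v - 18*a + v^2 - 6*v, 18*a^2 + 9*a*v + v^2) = 3*a + v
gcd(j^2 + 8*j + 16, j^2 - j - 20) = j + 4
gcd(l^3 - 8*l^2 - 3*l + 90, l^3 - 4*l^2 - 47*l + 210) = l^2 - 11*l + 30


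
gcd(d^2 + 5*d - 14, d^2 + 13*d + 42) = d + 7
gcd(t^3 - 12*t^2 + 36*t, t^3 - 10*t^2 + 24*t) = t^2 - 6*t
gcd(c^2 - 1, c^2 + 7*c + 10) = 1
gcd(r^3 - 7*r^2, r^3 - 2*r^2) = r^2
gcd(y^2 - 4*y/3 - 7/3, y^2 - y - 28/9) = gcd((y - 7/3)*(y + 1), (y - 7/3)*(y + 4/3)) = y - 7/3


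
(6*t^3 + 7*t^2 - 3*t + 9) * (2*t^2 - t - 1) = 12*t^5 + 8*t^4 - 19*t^3 + 14*t^2 - 6*t - 9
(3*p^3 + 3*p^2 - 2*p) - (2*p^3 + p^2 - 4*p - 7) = p^3 + 2*p^2 + 2*p + 7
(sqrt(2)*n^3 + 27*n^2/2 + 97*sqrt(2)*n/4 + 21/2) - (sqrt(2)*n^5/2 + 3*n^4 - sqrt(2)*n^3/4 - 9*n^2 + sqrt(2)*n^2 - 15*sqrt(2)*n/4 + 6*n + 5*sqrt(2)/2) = -sqrt(2)*n^5/2 - 3*n^4 + 5*sqrt(2)*n^3/4 - sqrt(2)*n^2 + 45*n^2/2 - 6*n + 28*sqrt(2)*n - 5*sqrt(2)/2 + 21/2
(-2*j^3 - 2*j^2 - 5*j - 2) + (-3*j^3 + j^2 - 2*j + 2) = -5*j^3 - j^2 - 7*j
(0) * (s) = 0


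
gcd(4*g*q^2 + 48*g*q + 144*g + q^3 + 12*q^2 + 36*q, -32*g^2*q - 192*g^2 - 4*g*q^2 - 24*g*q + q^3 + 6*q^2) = 4*g*q + 24*g + q^2 + 6*q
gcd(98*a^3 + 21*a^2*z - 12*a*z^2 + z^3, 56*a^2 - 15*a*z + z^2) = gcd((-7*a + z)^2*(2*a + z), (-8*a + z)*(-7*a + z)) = -7*a + z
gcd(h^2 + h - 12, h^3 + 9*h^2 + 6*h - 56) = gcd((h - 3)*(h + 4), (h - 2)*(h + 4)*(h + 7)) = h + 4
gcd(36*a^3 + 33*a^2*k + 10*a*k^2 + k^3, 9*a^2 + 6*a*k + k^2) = 9*a^2 + 6*a*k + k^2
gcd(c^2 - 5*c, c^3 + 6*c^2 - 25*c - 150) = c - 5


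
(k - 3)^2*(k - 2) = k^3 - 8*k^2 + 21*k - 18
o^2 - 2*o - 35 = (o - 7)*(o + 5)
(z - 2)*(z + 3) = z^2 + z - 6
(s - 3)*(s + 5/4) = s^2 - 7*s/4 - 15/4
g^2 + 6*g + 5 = (g + 1)*(g + 5)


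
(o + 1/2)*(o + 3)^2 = o^3 + 13*o^2/2 + 12*o + 9/2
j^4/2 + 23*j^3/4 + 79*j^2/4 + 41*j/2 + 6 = (j/2 + 1/2)*(j + 1/2)*(j + 4)*(j + 6)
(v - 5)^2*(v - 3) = v^3 - 13*v^2 + 55*v - 75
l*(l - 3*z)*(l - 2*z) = l^3 - 5*l^2*z + 6*l*z^2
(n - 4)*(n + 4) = n^2 - 16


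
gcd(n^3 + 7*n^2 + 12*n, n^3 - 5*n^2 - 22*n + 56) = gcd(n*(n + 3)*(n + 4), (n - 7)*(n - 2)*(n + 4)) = n + 4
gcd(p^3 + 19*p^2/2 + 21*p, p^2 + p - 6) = 1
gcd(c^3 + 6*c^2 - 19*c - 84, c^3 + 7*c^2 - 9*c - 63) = c^2 + 10*c + 21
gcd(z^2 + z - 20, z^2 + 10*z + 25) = z + 5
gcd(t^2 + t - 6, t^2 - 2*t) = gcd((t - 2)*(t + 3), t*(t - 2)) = t - 2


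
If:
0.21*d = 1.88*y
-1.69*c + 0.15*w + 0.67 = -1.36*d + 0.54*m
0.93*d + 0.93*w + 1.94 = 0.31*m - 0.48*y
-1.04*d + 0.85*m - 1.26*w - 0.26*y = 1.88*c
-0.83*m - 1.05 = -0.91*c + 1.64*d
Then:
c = 1.17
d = 0.75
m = -1.46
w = -3.37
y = 0.08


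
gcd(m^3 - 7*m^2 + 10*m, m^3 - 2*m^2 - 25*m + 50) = m^2 - 7*m + 10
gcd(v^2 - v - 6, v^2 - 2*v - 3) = v - 3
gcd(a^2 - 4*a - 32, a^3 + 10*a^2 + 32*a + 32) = a + 4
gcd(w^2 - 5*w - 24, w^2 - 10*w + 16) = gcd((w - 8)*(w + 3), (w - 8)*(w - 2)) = w - 8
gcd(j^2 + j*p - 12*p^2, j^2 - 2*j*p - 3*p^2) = -j + 3*p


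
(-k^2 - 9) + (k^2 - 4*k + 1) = -4*k - 8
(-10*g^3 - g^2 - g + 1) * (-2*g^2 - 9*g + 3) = 20*g^5 + 92*g^4 - 19*g^3 + 4*g^2 - 12*g + 3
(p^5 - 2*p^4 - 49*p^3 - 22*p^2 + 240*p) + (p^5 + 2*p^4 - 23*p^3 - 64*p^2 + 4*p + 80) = 2*p^5 - 72*p^3 - 86*p^2 + 244*p + 80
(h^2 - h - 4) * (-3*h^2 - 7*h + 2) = -3*h^4 - 4*h^3 + 21*h^2 + 26*h - 8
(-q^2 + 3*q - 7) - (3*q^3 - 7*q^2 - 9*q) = -3*q^3 + 6*q^2 + 12*q - 7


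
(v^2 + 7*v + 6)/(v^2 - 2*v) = (v^2 + 7*v + 6)/(v*(v - 2))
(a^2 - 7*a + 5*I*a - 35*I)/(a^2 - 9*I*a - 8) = (a^2 + a*(-7 + 5*I) - 35*I)/(a^2 - 9*I*a - 8)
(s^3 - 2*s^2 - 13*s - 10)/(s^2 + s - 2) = (s^2 - 4*s - 5)/(s - 1)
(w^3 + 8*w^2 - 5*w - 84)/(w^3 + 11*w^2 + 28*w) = (w - 3)/w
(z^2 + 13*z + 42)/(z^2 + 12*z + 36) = (z + 7)/(z + 6)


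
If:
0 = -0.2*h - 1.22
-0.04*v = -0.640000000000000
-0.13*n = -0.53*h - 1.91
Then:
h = -6.10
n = -10.18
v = 16.00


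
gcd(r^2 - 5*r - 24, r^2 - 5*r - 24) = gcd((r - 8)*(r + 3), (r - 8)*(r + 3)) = r^2 - 5*r - 24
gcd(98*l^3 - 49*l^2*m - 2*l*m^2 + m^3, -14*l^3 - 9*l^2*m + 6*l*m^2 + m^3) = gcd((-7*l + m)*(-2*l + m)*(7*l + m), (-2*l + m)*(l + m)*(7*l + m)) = 14*l^2 - 5*l*m - m^2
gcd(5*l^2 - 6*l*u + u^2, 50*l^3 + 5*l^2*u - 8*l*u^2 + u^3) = -5*l + u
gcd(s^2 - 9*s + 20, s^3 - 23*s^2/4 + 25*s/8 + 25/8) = s - 5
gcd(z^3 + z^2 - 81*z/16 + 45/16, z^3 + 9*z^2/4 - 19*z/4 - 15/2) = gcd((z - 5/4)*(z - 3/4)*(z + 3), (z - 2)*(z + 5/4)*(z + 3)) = z + 3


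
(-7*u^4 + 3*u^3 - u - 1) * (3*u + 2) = -21*u^5 - 5*u^4 + 6*u^3 - 3*u^2 - 5*u - 2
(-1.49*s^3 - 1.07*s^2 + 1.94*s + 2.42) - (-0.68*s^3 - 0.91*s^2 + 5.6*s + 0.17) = -0.81*s^3 - 0.16*s^2 - 3.66*s + 2.25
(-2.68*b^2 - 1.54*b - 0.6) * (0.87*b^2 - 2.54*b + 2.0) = -2.3316*b^4 + 5.4674*b^3 - 1.9704*b^2 - 1.556*b - 1.2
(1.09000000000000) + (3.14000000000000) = 4.23000000000000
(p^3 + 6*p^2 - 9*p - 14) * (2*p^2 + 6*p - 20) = 2*p^5 + 18*p^4 - 2*p^3 - 202*p^2 + 96*p + 280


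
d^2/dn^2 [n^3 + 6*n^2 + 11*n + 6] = 6*n + 12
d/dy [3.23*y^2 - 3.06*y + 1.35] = 6.46*y - 3.06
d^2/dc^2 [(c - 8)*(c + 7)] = 2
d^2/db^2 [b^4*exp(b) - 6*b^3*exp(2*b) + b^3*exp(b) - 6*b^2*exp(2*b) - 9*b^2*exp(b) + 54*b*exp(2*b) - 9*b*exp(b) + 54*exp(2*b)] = (b^4 - 24*b^3*exp(b) + 9*b^3 - 96*b^2*exp(b) + 9*b^2 + 132*b*exp(b) - 39*b + 420*exp(b) - 36)*exp(b)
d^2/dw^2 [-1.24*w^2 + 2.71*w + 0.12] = -2.48000000000000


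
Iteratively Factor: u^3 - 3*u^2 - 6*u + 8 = (u - 4)*(u^2 + u - 2) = (u - 4)*(u + 2)*(u - 1)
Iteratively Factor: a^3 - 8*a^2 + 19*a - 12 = (a - 1)*(a^2 - 7*a + 12) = (a - 4)*(a - 1)*(a - 3)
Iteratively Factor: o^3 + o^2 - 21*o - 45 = (o + 3)*(o^2 - 2*o - 15) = (o + 3)^2*(o - 5)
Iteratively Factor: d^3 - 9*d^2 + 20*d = (d - 4)*(d^2 - 5*d) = d*(d - 4)*(d - 5)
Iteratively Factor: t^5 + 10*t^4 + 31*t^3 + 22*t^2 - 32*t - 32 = (t - 1)*(t^4 + 11*t^3 + 42*t^2 + 64*t + 32) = (t - 1)*(t + 2)*(t^3 + 9*t^2 + 24*t + 16) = (t - 1)*(t + 1)*(t + 2)*(t^2 + 8*t + 16) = (t - 1)*(t + 1)*(t + 2)*(t + 4)*(t + 4)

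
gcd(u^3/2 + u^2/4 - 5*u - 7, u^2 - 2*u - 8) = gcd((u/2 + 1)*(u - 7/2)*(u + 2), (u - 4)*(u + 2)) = u + 2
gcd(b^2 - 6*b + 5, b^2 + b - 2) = b - 1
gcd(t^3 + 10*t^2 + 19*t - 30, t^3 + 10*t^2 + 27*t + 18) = t + 6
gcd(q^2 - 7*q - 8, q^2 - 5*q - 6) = q + 1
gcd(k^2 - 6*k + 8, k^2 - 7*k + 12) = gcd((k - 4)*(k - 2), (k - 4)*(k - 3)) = k - 4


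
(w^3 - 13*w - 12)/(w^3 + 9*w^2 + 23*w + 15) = (w - 4)/(w + 5)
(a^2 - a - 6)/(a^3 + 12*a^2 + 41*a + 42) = (a - 3)/(a^2 + 10*a + 21)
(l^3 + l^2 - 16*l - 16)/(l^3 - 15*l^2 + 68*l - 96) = (l^2 + 5*l + 4)/(l^2 - 11*l + 24)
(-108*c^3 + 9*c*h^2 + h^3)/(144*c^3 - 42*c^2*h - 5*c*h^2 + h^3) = (-6*c - h)/(8*c - h)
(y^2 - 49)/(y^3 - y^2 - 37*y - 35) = (y + 7)/(y^2 + 6*y + 5)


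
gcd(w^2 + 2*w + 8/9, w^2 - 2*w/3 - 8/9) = w + 2/3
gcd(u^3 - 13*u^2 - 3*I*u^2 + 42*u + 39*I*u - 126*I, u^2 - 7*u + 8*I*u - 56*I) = u - 7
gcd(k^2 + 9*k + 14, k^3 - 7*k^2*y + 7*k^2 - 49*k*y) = k + 7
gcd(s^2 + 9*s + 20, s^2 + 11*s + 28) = s + 4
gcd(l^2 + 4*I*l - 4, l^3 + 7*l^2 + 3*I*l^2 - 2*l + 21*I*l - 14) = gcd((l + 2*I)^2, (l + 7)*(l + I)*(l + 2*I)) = l + 2*I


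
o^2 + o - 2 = (o - 1)*(o + 2)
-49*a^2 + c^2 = (-7*a + c)*(7*a + c)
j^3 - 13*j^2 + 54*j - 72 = (j - 6)*(j - 4)*(j - 3)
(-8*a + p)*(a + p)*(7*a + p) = -56*a^3 - 57*a^2*p + p^3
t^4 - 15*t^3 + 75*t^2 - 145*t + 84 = (t - 7)*(t - 4)*(t - 3)*(t - 1)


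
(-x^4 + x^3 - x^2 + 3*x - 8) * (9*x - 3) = -9*x^5 + 12*x^4 - 12*x^3 + 30*x^2 - 81*x + 24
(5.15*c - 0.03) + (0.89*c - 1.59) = 6.04*c - 1.62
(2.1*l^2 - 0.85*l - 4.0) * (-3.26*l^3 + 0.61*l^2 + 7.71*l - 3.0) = -6.846*l^5 + 4.052*l^4 + 28.7125*l^3 - 15.2935*l^2 - 28.29*l + 12.0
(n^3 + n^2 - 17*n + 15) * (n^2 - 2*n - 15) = n^5 - n^4 - 34*n^3 + 34*n^2 + 225*n - 225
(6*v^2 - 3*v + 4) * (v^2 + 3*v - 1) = 6*v^4 + 15*v^3 - 11*v^2 + 15*v - 4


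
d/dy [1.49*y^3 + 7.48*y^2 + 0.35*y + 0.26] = 4.47*y^2 + 14.96*y + 0.35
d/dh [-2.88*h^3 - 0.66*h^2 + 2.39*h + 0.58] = -8.64*h^2 - 1.32*h + 2.39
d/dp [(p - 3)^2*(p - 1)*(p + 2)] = 4*p^3 - 15*p^2 + 2*p + 21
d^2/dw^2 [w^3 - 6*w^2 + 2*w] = 6*w - 12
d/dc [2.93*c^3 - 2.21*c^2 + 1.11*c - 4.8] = 8.79*c^2 - 4.42*c + 1.11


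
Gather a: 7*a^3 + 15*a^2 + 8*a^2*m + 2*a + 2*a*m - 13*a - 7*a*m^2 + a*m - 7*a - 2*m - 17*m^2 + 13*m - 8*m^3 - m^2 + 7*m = 7*a^3 + a^2*(8*m + 15) + a*(-7*m^2 + 3*m - 18) - 8*m^3 - 18*m^2 + 18*m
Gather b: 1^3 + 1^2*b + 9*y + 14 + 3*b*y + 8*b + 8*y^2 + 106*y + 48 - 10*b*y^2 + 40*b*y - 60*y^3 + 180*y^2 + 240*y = b*(-10*y^2 + 43*y + 9) - 60*y^3 + 188*y^2 + 355*y + 63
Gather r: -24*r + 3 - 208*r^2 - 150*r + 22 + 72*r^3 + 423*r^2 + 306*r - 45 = 72*r^3 + 215*r^2 + 132*r - 20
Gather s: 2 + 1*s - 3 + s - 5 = 2*s - 6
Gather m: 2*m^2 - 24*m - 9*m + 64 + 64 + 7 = 2*m^2 - 33*m + 135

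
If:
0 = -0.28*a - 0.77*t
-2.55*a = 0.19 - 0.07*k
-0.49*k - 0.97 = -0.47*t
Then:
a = -0.13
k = -1.94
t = 0.05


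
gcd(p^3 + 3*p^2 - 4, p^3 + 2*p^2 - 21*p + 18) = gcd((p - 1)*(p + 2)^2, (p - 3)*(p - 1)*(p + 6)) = p - 1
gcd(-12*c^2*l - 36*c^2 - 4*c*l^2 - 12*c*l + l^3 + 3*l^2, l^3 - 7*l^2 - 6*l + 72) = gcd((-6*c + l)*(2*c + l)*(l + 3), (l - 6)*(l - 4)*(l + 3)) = l + 3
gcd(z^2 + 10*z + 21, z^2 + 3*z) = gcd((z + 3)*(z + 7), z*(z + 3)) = z + 3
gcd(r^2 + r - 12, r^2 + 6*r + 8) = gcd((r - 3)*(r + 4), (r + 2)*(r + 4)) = r + 4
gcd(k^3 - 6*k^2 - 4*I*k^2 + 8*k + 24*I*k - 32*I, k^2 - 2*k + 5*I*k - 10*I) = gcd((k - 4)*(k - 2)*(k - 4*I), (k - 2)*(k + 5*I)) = k - 2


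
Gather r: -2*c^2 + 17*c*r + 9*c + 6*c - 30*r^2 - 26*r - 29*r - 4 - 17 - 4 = -2*c^2 + 15*c - 30*r^2 + r*(17*c - 55) - 25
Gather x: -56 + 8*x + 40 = 8*x - 16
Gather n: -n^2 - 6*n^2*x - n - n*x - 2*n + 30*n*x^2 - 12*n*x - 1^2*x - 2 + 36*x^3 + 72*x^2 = n^2*(-6*x - 1) + n*(30*x^2 - 13*x - 3) + 36*x^3 + 72*x^2 - x - 2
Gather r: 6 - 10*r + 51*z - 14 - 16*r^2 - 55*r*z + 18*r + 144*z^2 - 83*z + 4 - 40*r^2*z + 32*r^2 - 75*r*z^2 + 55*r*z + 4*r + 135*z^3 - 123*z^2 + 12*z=r^2*(16 - 40*z) + r*(12 - 75*z^2) + 135*z^3 + 21*z^2 - 20*z - 4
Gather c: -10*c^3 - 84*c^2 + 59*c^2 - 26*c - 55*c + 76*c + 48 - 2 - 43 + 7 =-10*c^3 - 25*c^2 - 5*c + 10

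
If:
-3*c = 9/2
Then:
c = -3/2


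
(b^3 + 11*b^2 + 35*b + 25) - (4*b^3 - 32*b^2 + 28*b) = -3*b^3 + 43*b^2 + 7*b + 25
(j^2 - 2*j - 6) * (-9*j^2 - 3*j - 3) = -9*j^4 + 15*j^3 + 57*j^2 + 24*j + 18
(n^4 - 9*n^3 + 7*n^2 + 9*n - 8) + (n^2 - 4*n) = n^4 - 9*n^3 + 8*n^2 + 5*n - 8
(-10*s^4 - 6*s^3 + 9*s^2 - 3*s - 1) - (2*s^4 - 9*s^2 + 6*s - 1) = -12*s^4 - 6*s^3 + 18*s^2 - 9*s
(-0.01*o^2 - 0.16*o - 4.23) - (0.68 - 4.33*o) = -0.01*o^2 + 4.17*o - 4.91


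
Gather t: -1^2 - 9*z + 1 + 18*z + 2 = 9*z + 2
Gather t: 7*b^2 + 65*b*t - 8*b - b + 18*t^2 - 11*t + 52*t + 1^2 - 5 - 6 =7*b^2 - 9*b + 18*t^2 + t*(65*b + 41) - 10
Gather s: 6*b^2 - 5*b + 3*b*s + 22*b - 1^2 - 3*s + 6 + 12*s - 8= 6*b^2 + 17*b + s*(3*b + 9) - 3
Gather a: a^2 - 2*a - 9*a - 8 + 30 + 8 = a^2 - 11*a + 30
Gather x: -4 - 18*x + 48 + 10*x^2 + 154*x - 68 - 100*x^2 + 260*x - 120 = -90*x^2 + 396*x - 144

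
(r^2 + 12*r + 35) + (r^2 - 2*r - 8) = 2*r^2 + 10*r + 27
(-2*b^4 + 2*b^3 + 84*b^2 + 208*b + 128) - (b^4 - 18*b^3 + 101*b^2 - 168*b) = -3*b^4 + 20*b^3 - 17*b^2 + 376*b + 128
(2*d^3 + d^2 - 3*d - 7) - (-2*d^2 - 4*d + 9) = 2*d^3 + 3*d^2 + d - 16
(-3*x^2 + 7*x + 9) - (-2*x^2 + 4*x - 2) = -x^2 + 3*x + 11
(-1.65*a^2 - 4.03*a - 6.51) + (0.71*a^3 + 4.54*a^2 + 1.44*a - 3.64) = 0.71*a^3 + 2.89*a^2 - 2.59*a - 10.15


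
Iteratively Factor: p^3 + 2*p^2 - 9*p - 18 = (p - 3)*(p^2 + 5*p + 6) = (p - 3)*(p + 3)*(p + 2)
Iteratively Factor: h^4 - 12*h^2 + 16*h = (h + 4)*(h^3 - 4*h^2 + 4*h) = (h - 2)*(h + 4)*(h^2 - 2*h) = (h - 2)^2*(h + 4)*(h)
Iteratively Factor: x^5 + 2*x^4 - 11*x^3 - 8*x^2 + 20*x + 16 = (x - 2)*(x^4 + 4*x^3 - 3*x^2 - 14*x - 8) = (x - 2)*(x + 1)*(x^3 + 3*x^2 - 6*x - 8) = (x - 2)^2*(x + 1)*(x^2 + 5*x + 4) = (x - 2)^2*(x + 1)*(x + 4)*(x + 1)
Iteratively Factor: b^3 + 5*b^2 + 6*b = (b)*(b^2 + 5*b + 6) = b*(b + 2)*(b + 3)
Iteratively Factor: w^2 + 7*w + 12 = (w + 4)*(w + 3)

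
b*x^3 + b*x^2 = x^2*(b*x + b)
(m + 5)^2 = m^2 + 10*m + 25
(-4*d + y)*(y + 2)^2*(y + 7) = -4*d*y^3 - 44*d*y^2 - 128*d*y - 112*d + y^4 + 11*y^3 + 32*y^2 + 28*y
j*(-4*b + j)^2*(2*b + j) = 32*b^3*j - 6*b*j^3 + j^4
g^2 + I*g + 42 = (g - 6*I)*(g + 7*I)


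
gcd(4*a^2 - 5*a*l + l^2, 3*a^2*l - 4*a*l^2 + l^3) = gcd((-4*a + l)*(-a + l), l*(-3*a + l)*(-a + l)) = a - l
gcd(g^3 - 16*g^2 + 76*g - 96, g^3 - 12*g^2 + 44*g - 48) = g^2 - 8*g + 12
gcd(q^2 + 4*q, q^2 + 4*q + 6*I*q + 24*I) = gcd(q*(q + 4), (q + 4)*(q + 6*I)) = q + 4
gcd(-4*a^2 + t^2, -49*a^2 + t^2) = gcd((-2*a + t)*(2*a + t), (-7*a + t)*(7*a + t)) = 1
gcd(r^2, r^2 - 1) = 1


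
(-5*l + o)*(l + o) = -5*l^2 - 4*l*o + o^2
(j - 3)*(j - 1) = j^2 - 4*j + 3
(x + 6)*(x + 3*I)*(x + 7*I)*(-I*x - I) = -I*x^4 + 10*x^3 - 7*I*x^3 + 70*x^2 + 15*I*x^2 + 60*x + 147*I*x + 126*I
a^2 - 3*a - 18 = (a - 6)*(a + 3)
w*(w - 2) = w^2 - 2*w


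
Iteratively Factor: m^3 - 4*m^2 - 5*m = (m)*(m^2 - 4*m - 5) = m*(m - 5)*(m + 1)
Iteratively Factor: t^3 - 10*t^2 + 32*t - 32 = (t - 4)*(t^2 - 6*t + 8) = (t - 4)*(t - 2)*(t - 4)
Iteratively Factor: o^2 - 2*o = (o - 2)*(o)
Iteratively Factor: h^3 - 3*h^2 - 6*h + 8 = (h - 4)*(h^2 + h - 2) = (h - 4)*(h + 2)*(h - 1)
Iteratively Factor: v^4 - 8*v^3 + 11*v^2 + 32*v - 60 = (v + 2)*(v^3 - 10*v^2 + 31*v - 30) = (v - 5)*(v + 2)*(v^2 - 5*v + 6) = (v - 5)*(v - 2)*(v + 2)*(v - 3)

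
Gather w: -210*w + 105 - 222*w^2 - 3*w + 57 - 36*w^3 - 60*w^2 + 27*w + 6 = -36*w^3 - 282*w^2 - 186*w + 168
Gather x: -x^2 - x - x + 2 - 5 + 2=-x^2 - 2*x - 1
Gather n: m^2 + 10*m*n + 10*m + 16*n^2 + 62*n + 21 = m^2 + 10*m + 16*n^2 + n*(10*m + 62) + 21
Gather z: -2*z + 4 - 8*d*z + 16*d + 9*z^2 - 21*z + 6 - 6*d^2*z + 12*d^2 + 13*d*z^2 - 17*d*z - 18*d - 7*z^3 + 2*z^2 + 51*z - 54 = 12*d^2 - 2*d - 7*z^3 + z^2*(13*d + 11) + z*(-6*d^2 - 25*d + 28) - 44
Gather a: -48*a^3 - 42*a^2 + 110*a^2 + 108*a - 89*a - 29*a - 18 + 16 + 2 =-48*a^3 + 68*a^2 - 10*a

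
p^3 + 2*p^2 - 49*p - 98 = (p - 7)*(p + 2)*(p + 7)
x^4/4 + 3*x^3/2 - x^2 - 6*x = x*(x/4 + 1/2)*(x - 2)*(x + 6)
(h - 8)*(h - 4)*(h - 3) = h^3 - 15*h^2 + 68*h - 96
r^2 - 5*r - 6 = (r - 6)*(r + 1)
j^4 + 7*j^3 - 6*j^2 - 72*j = j*(j - 3)*(j + 4)*(j + 6)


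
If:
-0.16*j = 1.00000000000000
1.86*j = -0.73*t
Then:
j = -6.25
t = 15.92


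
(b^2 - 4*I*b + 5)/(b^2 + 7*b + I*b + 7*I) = (b - 5*I)/(b + 7)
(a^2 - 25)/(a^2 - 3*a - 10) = (a + 5)/(a + 2)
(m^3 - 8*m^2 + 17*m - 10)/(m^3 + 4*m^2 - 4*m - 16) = (m^2 - 6*m + 5)/(m^2 + 6*m + 8)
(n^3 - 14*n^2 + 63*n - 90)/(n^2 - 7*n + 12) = (n^2 - 11*n + 30)/(n - 4)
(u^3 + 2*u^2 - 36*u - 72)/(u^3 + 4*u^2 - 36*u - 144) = (u + 2)/(u + 4)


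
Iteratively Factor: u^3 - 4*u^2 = (u)*(u^2 - 4*u) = u^2*(u - 4)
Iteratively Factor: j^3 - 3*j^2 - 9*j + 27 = (j - 3)*(j^2 - 9) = (j - 3)^2*(j + 3)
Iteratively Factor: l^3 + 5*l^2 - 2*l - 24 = (l + 4)*(l^2 + l - 6) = (l - 2)*(l + 4)*(l + 3)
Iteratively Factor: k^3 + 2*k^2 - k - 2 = (k + 2)*(k^2 - 1) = (k - 1)*(k + 2)*(k + 1)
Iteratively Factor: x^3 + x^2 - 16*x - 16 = (x - 4)*(x^2 + 5*x + 4) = (x - 4)*(x + 4)*(x + 1)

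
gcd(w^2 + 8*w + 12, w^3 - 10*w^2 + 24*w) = 1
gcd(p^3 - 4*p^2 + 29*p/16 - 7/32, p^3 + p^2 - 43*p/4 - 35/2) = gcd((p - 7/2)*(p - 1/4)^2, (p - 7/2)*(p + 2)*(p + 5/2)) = p - 7/2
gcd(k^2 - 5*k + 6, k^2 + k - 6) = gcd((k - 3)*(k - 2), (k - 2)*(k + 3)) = k - 2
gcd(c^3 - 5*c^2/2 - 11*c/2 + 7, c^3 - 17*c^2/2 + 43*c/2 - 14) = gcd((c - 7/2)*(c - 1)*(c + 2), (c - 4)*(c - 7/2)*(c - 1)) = c^2 - 9*c/2 + 7/2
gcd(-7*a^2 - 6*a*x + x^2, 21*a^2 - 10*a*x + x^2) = -7*a + x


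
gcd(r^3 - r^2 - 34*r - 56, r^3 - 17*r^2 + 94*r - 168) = r - 7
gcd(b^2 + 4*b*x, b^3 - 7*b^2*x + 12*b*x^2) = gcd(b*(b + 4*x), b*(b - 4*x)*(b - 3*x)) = b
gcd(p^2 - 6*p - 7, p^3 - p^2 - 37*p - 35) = p^2 - 6*p - 7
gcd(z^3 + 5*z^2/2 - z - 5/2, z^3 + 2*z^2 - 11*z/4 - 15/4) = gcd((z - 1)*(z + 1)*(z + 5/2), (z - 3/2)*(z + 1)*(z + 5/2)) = z^2 + 7*z/2 + 5/2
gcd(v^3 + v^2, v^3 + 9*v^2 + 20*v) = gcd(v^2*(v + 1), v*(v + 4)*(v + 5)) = v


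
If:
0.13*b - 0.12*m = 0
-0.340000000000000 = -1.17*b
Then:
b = 0.29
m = 0.31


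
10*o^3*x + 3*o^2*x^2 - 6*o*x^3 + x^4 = x*(-5*o + x)*(-2*o + x)*(o + x)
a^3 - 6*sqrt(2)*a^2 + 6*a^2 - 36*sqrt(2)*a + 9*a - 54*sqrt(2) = (a + 3)^2*(a - 6*sqrt(2))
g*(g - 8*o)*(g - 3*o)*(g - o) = g^4 - 12*g^3*o + 35*g^2*o^2 - 24*g*o^3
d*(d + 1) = d^2 + d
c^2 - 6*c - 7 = (c - 7)*(c + 1)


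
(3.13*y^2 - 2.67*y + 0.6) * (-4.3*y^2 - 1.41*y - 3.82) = -13.459*y^4 + 7.0677*y^3 - 10.7719*y^2 + 9.3534*y - 2.292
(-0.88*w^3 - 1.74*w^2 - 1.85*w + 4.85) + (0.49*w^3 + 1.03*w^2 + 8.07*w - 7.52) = -0.39*w^3 - 0.71*w^2 + 6.22*w - 2.67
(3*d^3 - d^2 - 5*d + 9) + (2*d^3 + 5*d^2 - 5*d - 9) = 5*d^3 + 4*d^2 - 10*d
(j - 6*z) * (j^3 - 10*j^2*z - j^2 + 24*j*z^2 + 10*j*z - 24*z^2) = j^4 - 16*j^3*z - j^3 + 84*j^2*z^2 + 16*j^2*z - 144*j*z^3 - 84*j*z^2 + 144*z^3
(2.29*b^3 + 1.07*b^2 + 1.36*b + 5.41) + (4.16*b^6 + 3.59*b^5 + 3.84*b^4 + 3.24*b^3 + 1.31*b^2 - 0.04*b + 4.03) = 4.16*b^6 + 3.59*b^5 + 3.84*b^4 + 5.53*b^3 + 2.38*b^2 + 1.32*b + 9.44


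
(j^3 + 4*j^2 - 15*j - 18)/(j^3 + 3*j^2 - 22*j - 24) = (j - 3)/(j - 4)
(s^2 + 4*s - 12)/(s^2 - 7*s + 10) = (s + 6)/(s - 5)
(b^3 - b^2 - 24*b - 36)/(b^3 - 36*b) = (b^2 + 5*b + 6)/(b*(b + 6))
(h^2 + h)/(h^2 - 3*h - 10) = h*(h + 1)/(h^2 - 3*h - 10)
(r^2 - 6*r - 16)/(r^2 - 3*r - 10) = (r - 8)/(r - 5)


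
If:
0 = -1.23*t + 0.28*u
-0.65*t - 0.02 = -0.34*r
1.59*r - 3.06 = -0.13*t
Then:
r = 1.85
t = 0.94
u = 4.11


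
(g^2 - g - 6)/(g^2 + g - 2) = (g - 3)/(g - 1)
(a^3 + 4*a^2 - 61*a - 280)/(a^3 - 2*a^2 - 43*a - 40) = (a + 7)/(a + 1)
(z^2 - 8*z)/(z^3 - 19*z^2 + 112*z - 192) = z/(z^2 - 11*z + 24)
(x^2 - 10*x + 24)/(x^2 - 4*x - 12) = (x - 4)/(x + 2)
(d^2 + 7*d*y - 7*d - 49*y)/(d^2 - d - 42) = (d + 7*y)/(d + 6)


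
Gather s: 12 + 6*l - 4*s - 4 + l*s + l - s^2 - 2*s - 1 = 7*l - s^2 + s*(l - 6) + 7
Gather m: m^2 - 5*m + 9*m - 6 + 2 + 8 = m^2 + 4*m + 4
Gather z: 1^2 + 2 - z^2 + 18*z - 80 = -z^2 + 18*z - 77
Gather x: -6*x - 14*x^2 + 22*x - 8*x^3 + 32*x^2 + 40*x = -8*x^3 + 18*x^2 + 56*x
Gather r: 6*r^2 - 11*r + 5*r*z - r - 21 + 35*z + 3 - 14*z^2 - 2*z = 6*r^2 + r*(5*z - 12) - 14*z^2 + 33*z - 18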